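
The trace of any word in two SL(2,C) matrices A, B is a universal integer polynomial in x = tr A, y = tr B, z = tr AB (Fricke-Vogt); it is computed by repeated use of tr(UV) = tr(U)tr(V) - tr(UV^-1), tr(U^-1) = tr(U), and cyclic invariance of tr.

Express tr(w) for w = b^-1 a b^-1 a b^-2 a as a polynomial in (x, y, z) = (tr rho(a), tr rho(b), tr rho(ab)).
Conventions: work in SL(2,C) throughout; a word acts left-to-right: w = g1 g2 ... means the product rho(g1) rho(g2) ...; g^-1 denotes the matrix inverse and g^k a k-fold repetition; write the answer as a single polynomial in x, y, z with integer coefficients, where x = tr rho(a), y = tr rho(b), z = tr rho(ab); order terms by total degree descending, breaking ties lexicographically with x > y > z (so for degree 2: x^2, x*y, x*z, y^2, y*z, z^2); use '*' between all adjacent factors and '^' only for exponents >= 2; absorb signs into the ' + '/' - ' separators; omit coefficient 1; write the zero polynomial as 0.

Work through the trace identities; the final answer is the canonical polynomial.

x^3*y^4 - 3*x^2*y^3*z - x^3*y^2 + 3*x*y^2*z^2 + 2*x^2*y*z - y*z^3 - 2*x*y^2 - x*z^2 + 2*y*z + x

so trace(a^2) = trace(a) trace(a) - trace(1) = x^2 - 2
trace(a^3) = trace(a) trace(a^2) - trace(a) = x^3 - 3*x
trace(b a^2) = trace(a) trace(b a) - trace(b) = x*z - y
reduce: trace(a^3 b) = trace(a) trace(b a^2) - trace(b a) = x^2*z - x*y - z
trace(a b^-1 a^2) = trace(a^3) trace(b) - trace(a^3 b) = x^3*y - x^2*z - 2*x*y + z
trace(b a b a) = trace(a b) trace(a b) - trace(1)   [split at repeated a] = z^2 - 2
reduce: trace(b a b) = trace(b) trace(a b) - trace(a) = y*z - x
reduce: trace(a^2 b a b) = trace(a) trace(b a b a) - trace(b a b) = x*z^2 - y*z - x
trace(a b^-1 a^2 b) = trace(a^2 b a) trace(b) - trace(a^2 b a b) = x^2*y*z - x*y^2 - x*z^2 + x
trace(a^2 b^-1 a b^-1) = trace(a b^-1 a^2) trace(b) - trace(a b^-1 a^2 b) = x^3*y^2 - 2*x^2*y*z - x*y^2 + x*z^2 + y*z - x
trace(a b^-1 a b^-2 a) = trace(a^2 b^-1 a b^-1) trace(b) - trace(a^2 b^-1 a) = x^3*y^3 - 2*x^2*y^2*z - x^3*y - x*y^3 + x*y*z^2 + x^2*z + y^2*z + x*y - z
so trace(a b^-1 a b a) = trace(a b a^2) trace(b) - trace(a b a^2 b) = x^2*y*z - x*y^2 - x*z^2 + x
so trace(a b a b a b) = trace(b a) trace(b a b a) - trace(b^-1 a^-1)   [split at repeated b] = z^3 - 3*z
trace(a b^-1 a b a b) = trace(a b a b a) trace(b) - trace(a b a b a b) = x*y*z^2 - y^2*z - z^3 - x*y + 3*z
reduce: trace(b^-1 a b a b^-1 a) = trace(a b^-1 a b a) trace(b) - trace(a b^-1 a b a b) = x^2*y^2*z - x*y^3 - 2*x*y*z^2 + y^2*z + z^3 + 2*x*y - 3*z
trace(a b^-1 a b^-2 a b) = trace(b^-1 a b a b^-1 a) trace(b) - trace(b^-1 a b a b^-1 a b) = x^2*y^3*z - x*y^4 - 2*x*y^2*z^2 - x^2*y*z + y^3*z + y*z^3 + 3*x*y^2 + x*z^2 - 3*y*z - x
trace(b^-1 a b^-1 a b^-2 a) = trace(a b^-1 a b^-2 a) trace(b) - trace(a b^-1 a b^-2 a b) = x^3*y^4 - 3*x^2*y^3*z - x^3*y^2 + 3*x*y^2*z^2 + 2*x^2*y*z - y*z^3 - 2*x*y^2 - x*z^2 + 2*y*z + x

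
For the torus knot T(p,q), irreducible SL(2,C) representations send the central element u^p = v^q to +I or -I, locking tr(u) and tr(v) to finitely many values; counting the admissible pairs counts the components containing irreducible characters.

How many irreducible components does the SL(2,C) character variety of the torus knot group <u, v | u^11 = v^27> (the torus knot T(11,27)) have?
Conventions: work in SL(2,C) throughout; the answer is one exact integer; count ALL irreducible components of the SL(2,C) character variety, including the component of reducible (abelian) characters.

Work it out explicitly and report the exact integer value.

131

Gamma = < u, v | u^11 = v^27 > (torus knot T(11,27)); the central element u^11 = v^27 acts as +I or -I in any irreducible SL(2,C) representation.
This locks tr(u) to 2*cos(pi*alpha/11), alpha in 1..10, and tr(v) to 2*cos(pi*beta/27), beta in 1..26, on each component of irreducible characters.
Consistency of u^11 = (-1)^alpha I with v^27 = (-1)^beta I forces alpha = beta (mod 2).
Enumerate parity-matched pairs: 5*13 odd-odd plus 5*13 even-even gives 130.
components with irreducible characters: 130; plus the single component of reducible (abelian) characters: total 131.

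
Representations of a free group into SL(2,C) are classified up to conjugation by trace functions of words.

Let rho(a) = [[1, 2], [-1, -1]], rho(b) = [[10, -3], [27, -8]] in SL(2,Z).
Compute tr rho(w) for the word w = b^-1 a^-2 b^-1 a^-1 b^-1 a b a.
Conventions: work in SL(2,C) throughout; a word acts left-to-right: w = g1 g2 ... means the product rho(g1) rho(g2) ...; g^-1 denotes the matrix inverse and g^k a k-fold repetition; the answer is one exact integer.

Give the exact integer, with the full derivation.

843900

rho(b^-1) = [[-8, 3], [-27, 10]]
... * rho(a^-1) = [[-1, -2], [1, 1]]  ->  [[11, 19], [37, 64]]
... * rho(a^-1) = [[-1, -2], [1, 1]]  ->  [[8, -3], [27, -10]]
... * rho(b^-1) = [[-8, 3], [-27, 10]]  ->  [[17, -6], [54, -19]]
... * rho(a^-1) = [[-1, -2], [1, 1]]  ->  [[-23, -40], [-73, -127]]
... * rho(b^-1) = [[-8, 3], [-27, 10]]  ->  [[1264, -469], [4013, -1489]]
... * rho(a) = [[1, 2], [-1, -1]]  ->  [[1733, 2997], [5502, 9515]]
... * rho(b) = [[10, -3], [27, -8]]  ->  [[98249, -29175], [311925, -92626]]
... * rho(a) = [[1, 2], [-1, -1]]  ->  [[127424, 225673], [404551, 716476]]
tr = 127424 + 716476 = 843900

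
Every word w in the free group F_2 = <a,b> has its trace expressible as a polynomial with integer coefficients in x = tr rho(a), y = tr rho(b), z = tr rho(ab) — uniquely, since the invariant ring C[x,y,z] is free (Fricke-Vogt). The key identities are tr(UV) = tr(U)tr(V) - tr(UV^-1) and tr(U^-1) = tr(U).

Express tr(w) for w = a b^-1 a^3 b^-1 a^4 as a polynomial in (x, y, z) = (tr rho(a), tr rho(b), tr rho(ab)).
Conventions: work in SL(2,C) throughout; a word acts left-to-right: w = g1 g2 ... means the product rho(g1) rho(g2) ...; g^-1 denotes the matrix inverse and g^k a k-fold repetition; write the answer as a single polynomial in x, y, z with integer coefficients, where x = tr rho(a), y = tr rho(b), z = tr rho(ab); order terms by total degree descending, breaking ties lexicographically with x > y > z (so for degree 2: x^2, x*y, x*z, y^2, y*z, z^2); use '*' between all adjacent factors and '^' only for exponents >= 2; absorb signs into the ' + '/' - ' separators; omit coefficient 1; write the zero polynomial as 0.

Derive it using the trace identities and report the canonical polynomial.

tr(a^2) = tr(a) * tr(a) - tr(1) = x^2 - 2
use: tr(a^3) = tr(a) * tr(a^2) - tr(a) = x^3 - 3*x
tr(a^4) = tr(a) * tr(a^3) - tr(a^2) = x^4 - 4*x^2 + 2
tr(a^5) = tr(a) * tr(a^4) - tr(a^3) = x^5 - 5*x^3 + 5*x
use: tr(a^6) = tr(a) * tr(a^5) - tr(a^4) = x^6 - 6*x^4 + 9*x^2 - 2
apply: tr(a^7) = tr(a) * tr(a^6) - tr(a^5) = x^7 - 7*x^5 + 14*x^3 - 7*x
tr(a^8) = tr(a) * tr(a^7) - tr(a^6) = x^8 - 8*x^6 + 20*x^4 - 16*x^2 + 2
apply: tr(a b a) = tr(a) * tr(b a) - tr(b) = x*z - y
apply: tr(a^2 b a) = tr(a) * tr(a b a) - tr(a b) = x^2*z - x*y - z
use: tr(b a^4) = tr(a) * tr(a^2 b a) - tr(a^2 b) = x^3*z - x^2*y - 2*x*z + y
apply: tr(a^2 b a^3) = tr(a) * tr(b a^4) - tr(b a^3) = x^4*z - x^3*y - 3*x^2*z + 2*x*y + z
tr(a^4 b a^2) = tr(a) * tr(a^2 b a^3) - tr(a^2 b a^2) = x^5*z - x^4*y - 4*x^3*z + 3*x^2*y + 3*x*z - y
apply: tr(a^3 b a^4) = tr(a) * tr(a^4 b a^2) - tr(a^4 b a) = x^6*z - x^5*y - 5*x^4*z + 4*x^3*y + 6*x^2*z - 3*x*y - z
tr(a^8 b) = tr(a) * tr(a^3 b a^4) - tr(a^3 b a^3) = x^7*z - x^6*y - 6*x^5*z + 5*x^4*y + 10*x^3*z - 6*x^2*y - 4*x*z + y
use: tr(a^3 b^-1 a^5) = tr(a^8) * tr(b) - tr(a^8 b) = x^8*y - x^7*z - 7*x^6*y + 6*x^5*z + 15*x^4*y - 10*x^3*z - 10*x^2*y + 4*x*z + y
use: tr(b a b a) = tr(a b) * tr(a b) - tr(1)   [split at repeated a] = z^2 - 2
apply: tr(b a b) = tr(b) * tr(a b) - tr(a) = y*z - x
tr(a b a b a) = tr(a) * tr(b a b a) - tr(b a b) = x*z^2 - y*z - x
tr(b a^3 b a) = tr(a) * tr(a b a b a) - tr(a b a b) = x^2*z^2 - x*y*z - x^2 - z^2 + 2
use: tr(b^2) = tr(b) * tr(b) - tr(1) = y^2 - 2
tr(b^2 a^2) = tr(a) * tr(b^2 a) - tr(b^2) = x*y*z - x^2 - y^2 + 2
tr(b a^3 b) = tr(a) * tr(b^2 a^2) - tr(b^2 a) = x^2*y*z - x^3 - x*y^2 - y*z + 3*x
tr(b a^2 b a^3) = tr(a) * tr(b a^3 b a) - tr(b a^3 b) = x^3*z^2 - 2*x^2*y*z + x*y^2 - x*z^2 + y*z - x
tr(b a^2 b a^2) = tr(a) * tr(b a^2 b a) - tr(b a^2 b) = x^2*z^2 - 2*x*y*z + y^2 - 2
tr(b a^4 b a^2) = tr(a) * tr(b a^2 b a^3) - tr(b a^2 b a^2) = x^4*z^2 - 2*x^3*y*z + x^2*y^2 - 2*x^2*z^2 + 3*x*y*z - x^2 - y^2 + 2
apply: tr(b a^4 b a) = tr(a) * tr(a b a b a^2) - tr(a b a b a) = x^3*z^2 - x^2*y*z - x^3 - 2*x*z^2 + y*z + 3*x
tr(a b a^3 b a^3) = tr(a) * tr(b a^4 b a^2) - tr(b a^4 b a) = x^5*z^2 - 2*x^4*y*z + x^3*y^2 - 3*x^3*z^2 + 4*x^2*y*z - x*y^2 + 2*x*z^2 - y*z - x
apply: tr(a b a^3 b a^2) = tr(a) * tr(b a^3 b a^2) - tr(b a^3 b a) = x^4*z^2 - 2*x^3*y*z + x^2*y^2 - 2*x^2*z^2 + 2*x*y*z + z^2 - 2
use: tr(a^5 b a^3 b) = tr(a) * tr(a b a^3 b a^3) - tr(a b a^3 b a^2) = x^6*z^2 - 2*x^5*y*z + x^4*y^2 - 4*x^4*z^2 + 6*x^3*y*z - 2*x^2*y^2 + 4*x^2*z^2 - 3*x*y*z - x^2 - z^2 + 2
use: tr(a^3 b^-1 a^5 b) = tr(a^5 b a^3) * tr(b) - tr(a^5 b a^3 b) = x^7*y*z - x^6*y^2 - x^6*z^2 - 4*x^5*y*z + 4*x^4*y^2 + 4*x^4*z^2 + 4*x^3*y*z - 4*x^2*y^2 - 4*x^2*z^2 - x*y*z + x^2 + y^2 + z^2 - 2
apply: tr(a b^-1 a^3 b^-1 a^4) = tr(a^3 b^-1 a^5) * tr(b) - tr(a^3 b^-1 a^5 b) = x^8*y^2 - 2*x^7*y*z - 6*x^6*y^2 + x^6*z^2 + 10*x^5*y*z + 11*x^4*y^2 - 4*x^4*z^2 - 14*x^3*y*z - 6*x^2*y^2 + 4*x^2*z^2 + 5*x*y*z - x^2 - z^2 + 2

x^8*y^2 - 2*x^7*y*z - 6*x^6*y^2 + x^6*z^2 + 10*x^5*y*z + 11*x^4*y^2 - 4*x^4*z^2 - 14*x^3*y*z - 6*x^2*y^2 + 4*x^2*z^2 + 5*x*y*z - x^2 - z^2 + 2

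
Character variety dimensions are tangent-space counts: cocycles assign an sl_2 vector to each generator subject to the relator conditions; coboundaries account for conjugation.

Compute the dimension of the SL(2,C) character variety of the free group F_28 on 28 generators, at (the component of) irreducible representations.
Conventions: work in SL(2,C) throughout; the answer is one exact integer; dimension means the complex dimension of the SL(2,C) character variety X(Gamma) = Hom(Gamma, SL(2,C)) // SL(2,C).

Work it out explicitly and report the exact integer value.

81

Gamma = F_28 has 28 generators and no relators.
Z^1(Gamma, Ad rho) = (sl_2)^28: a cocycle is a free choice of one sl_2 vector per generator, so dim Z^1 = 3*28 = 84.
At an irreducible rho the centralizer of the image in sl_2 is 0, so the coboundary map sl_2 -> Z^1 is injective: dim B^1 = 3.
Therefore dim X = 84 - 3 = 81.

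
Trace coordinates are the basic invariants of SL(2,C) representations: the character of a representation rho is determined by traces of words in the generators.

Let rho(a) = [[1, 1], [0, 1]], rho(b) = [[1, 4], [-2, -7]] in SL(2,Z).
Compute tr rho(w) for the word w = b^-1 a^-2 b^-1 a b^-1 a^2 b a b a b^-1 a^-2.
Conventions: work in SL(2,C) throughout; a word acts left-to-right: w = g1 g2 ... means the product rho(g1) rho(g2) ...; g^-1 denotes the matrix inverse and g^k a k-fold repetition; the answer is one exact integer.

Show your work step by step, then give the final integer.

-25162

rho(b^-1) = [[-7, -4], [2, 1]]
... * rho(a^-1) = [[1, -1], [0, 1]]  ->  [[-7, 3], [2, -1]]
... * rho(a^-1) = [[1, -1], [0, 1]]  ->  [[-7, 10], [2, -3]]
... * rho(b^-1) = [[-7, -4], [2, 1]]  ->  [[69, 38], [-20, -11]]
... * rho(a) = [[1, 1], [0, 1]]  ->  [[69, 107], [-20, -31]]
... * rho(b^-1) = [[-7, -4], [2, 1]]  ->  [[-269, -169], [78, 49]]
... * rho(a) = [[1, 1], [0, 1]]  ->  [[-269, -438], [78, 127]]
... * rho(a) = [[1, 1], [0, 1]]  ->  [[-269, -707], [78, 205]]
... * rho(b) = [[1, 4], [-2, -7]]  ->  [[1145, 3873], [-332, -1123]]
... * rho(a) = [[1, 1], [0, 1]]  ->  [[1145, 5018], [-332, -1455]]
... * rho(b) = [[1, 4], [-2, -7]]  ->  [[-8891, -30546], [2578, 8857]]
... * rho(a) = [[1, 1], [0, 1]]  ->  [[-8891, -39437], [2578, 11435]]
... * rho(b^-1) = [[-7, -4], [2, 1]]  ->  [[-16637, -3873], [4824, 1123]]
... * rho(a^-1) = [[1, -1], [0, 1]]  ->  [[-16637, 12764], [4824, -3701]]
... * rho(a^-1) = [[1, -1], [0, 1]]  ->  [[-16637, 29401], [4824, -8525]]
tr = -16637 + -8525 = -25162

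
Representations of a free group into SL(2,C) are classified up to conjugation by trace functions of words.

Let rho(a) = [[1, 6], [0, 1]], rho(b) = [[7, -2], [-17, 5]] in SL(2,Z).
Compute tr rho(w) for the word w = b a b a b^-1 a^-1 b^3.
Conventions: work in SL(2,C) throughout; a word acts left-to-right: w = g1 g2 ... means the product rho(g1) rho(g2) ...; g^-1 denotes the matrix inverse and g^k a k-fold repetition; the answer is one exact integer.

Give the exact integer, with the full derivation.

-1595711086

rho(b) = [[7, -2], [-17, 5]]
... * rho(a) = [[1, 6], [0, 1]]  ->  [[7, 40], [-17, -97]]
... * rho(b) = [[7, -2], [-17, 5]]  ->  [[-631, 186], [1530, -451]]
... * rho(a) = [[1, 6], [0, 1]]  ->  [[-631, -3600], [1530, 8729]]
... * rho(b^-1) = [[5, 2], [17, 7]]  ->  [[-64355, -26462], [156043, 64163]]
... * rho(a^-1) = [[1, -6], [0, 1]]  ->  [[-64355, 359668], [156043, -872095]]
... * rho(b) = [[7, -2], [-17, 5]]  ->  [[-6564841, 1927050], [15917916, -4672561]]
... * rho(b) = [[7, -2], [-17, 5]]  ->  [[-78713737, 22764932], [190858949, -55198637]]
... * rho(b) = [[7, -2], [-17, 5]]  ->  [[-938000003, 271252134], [2274389472, -657711083]]
tr = -938000003 + -657711083 = -1595711086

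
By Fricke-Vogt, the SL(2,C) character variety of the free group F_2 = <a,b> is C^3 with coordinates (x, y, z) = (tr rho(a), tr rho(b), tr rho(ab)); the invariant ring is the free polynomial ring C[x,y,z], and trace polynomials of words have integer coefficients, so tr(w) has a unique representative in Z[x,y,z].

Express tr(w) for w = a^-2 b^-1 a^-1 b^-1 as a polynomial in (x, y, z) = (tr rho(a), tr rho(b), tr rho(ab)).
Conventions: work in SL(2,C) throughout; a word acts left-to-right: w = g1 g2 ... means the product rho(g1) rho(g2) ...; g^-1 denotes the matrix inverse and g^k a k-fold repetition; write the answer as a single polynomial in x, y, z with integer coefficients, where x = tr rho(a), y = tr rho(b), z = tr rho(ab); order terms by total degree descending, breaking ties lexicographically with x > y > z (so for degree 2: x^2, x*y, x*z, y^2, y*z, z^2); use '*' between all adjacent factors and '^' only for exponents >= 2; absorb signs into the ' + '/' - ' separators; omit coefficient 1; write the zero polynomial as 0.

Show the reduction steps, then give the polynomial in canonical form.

x*z^2 - y*z - x

trace(a^-1) = trace(a) = x
trace(a^-1 b) = trace(b)*trace(a) - trace(b a)  (eliminate a^-1) = x*y - z
trace(a^-1 b^-1) = trace(a^-1)*trace(b) - trace(a^-1 b)  (eliminate b^-1) = z
trace(b^-1 a^-2) = trace(a^-1 b^-1)*trace(a) - trace(a^-1 b^-1 a)  (eliminate a^-1) = x*z - y
trace(a^-1 b^-1 a^-2) = trace(b^-1 a^-2)*trace(a) - trace(b^-1 a^-1)  (eliminate a^-1) = x^2*z - x*y - z
trace(b a b) = trace(b)*trace(a b) - trace(a)  (reduce the b square) = y*z - x
trace(b a b a) = trace(a b)*trace(a b) - trace(1)  (split on a) = z^2 - 2
trace(a b a^-1 b) = trace(b a b)*trace(a) - trace(b a b a)  (eliminate a^-1) = x*y*z - x^2 - z^2 + 2
trace(b a^-1 b^-1 a) = trace(a b a^-1)*trace(b) - trace(a b a^-1 b)  (eliminate b^-1) = -x*y*z + x^2 + y^2 + z^2 - 2
trace(b a^-1 b^-1 a^-1) = trace(b a^-1 b^-1)*trace(a) - trace(b a^-1 b^-1 a)  (eliminate a^-1) = x*y*z - y^2 - z^2 + 2
trace(a^-1 b^-1 a^-2 b) = trace(b a^-1 b^-1 a^-1)*trace(a) - trace(b a^-1 b^-1)  (eliminate a^-1) = x^2*y*z - x*y^2 - x*z^2 + x
trace(a^-2 b^-1 a^-1 b^-1) = trace(a^-1 b^-1 a^-2)*trace(b) - trace(a^-1 b^-1 a^-2 b)  (eliminate b^-1) = x*z^2 - y*z - x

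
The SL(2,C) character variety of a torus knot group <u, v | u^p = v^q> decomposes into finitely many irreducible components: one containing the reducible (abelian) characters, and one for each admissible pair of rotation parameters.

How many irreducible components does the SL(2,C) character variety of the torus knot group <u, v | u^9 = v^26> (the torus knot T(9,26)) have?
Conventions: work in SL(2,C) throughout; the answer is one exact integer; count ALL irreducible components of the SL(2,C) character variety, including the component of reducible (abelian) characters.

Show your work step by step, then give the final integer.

Gamma = < u, v | u^9 = v^26 > (torus knot T(9,26)); the central element u^9 = v^26 acts as +I or -I in any irreducible SL(2,C) representation.
On an irreducible component, tr(u) is locked at 2*cos(pi*alpha/9) for some alpha in 1..8, and tr(v) at 2*cos(pi*beta/26) for some beta in 1..25.
Consistency of u^9 = (-1)^alpha I with v^26 = (-1)^beta I forces alpha = beta (mod 2).
Counting: 4 odd alphas x 13 odd betas + 4 even alphas x 12 even betas = 52 + 48 = 100.
components with irreducible characters: 100; plus the single component of reducible (abelian) characters: total 101.

101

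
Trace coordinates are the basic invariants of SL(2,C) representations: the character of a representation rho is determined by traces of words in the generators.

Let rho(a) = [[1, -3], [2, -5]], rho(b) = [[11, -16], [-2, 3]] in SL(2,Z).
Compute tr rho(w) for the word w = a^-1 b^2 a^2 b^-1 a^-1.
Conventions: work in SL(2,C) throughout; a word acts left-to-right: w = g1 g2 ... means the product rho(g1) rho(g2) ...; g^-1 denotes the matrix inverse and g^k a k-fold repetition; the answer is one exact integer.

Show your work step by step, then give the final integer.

rho(a^-1) = [[-5, 3], [-2, 1]]
... * rho(b) = [[11, -16], [-2, 3]]  ->  [[-61, 89], [-24, 35]]
... * rho(b) = [[11, -16], [-2, 3]]  ->  [[-849, 1243], [-334, 489]]
... * rho(a) = [[1, -3], [2, -5]]  ->  [[1637, -3668], [644, -1443]]
... * rho(a) = [[1, -3], [2, -5]]  ->  [[-5699, 13429], [-2242, 5283]]
... * rho(b^-1) = [[3, 16], [2, 11]]  ->  [[9761, 56535], [3840, 22241]]
... * rho(a^-1) = [[-5, 3], [-2, 1]]  ->  [[-161875, 85818], [-63682, 33761]]
tr = -161875 + 33761 = -128114

-128114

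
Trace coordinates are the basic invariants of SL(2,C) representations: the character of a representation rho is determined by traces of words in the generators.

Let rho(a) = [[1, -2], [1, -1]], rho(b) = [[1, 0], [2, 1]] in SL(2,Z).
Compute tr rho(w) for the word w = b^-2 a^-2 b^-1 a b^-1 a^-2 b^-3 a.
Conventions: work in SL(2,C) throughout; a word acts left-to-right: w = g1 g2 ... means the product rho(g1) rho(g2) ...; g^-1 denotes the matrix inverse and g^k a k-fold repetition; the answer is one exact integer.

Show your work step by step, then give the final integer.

rho(b^-1) = [[1, 0], [-2, 1]]
... * rho(b^-1) = [[1, 0], [-2, 1]]  ->  [[1, 0], [-4, 1]]
... * rho(a^-1) = [[-1, 2], [-1, 1]]  ->  [[-1, 2], [3, -7]]
... * rho(a^-1) = [[-1, 2], [-1, 1]]  ->  [[-1, 0], [4, -1]]
... * rho(b^-1) = [[1, 0], [-2, 1]]  ->  [[-1, 0], [6, -1]]
... * rho(a) = [[1, -2], [1, -1]]  ->  [[-1, 2], [5, -11]]
... * rho(b^-1) = [[1, 0], [-2, 1]]  ->  [[-5, 2], [27, -11]]
... * rho(a^-1) = [[-1, 2], [-1, 1]]  ->  [[3, -8], [-16, 43]]
... * rho(a^-1) = [[-1, 2], [-1, 1]]  ->  [[5, -2], [-27, 11]]
... * rho(b^-1) = [[1, 0], [-2, 1]]  ->  [[9, -2], [-49, 11]]
... * rho(b^-1) = [[1, 0], [-2, 1]]  ->  [[13, -2], [-71, 11]]
... * rho(b^-1) = [[1, 0], [-2, 1]]  ->  [[17, -2], [-93, 11]]
... * rho(a) = [[1, -2], [1, -1]]  ->  [[15, -32], [-82, 175]]
tr = 15 + 175 = 190

190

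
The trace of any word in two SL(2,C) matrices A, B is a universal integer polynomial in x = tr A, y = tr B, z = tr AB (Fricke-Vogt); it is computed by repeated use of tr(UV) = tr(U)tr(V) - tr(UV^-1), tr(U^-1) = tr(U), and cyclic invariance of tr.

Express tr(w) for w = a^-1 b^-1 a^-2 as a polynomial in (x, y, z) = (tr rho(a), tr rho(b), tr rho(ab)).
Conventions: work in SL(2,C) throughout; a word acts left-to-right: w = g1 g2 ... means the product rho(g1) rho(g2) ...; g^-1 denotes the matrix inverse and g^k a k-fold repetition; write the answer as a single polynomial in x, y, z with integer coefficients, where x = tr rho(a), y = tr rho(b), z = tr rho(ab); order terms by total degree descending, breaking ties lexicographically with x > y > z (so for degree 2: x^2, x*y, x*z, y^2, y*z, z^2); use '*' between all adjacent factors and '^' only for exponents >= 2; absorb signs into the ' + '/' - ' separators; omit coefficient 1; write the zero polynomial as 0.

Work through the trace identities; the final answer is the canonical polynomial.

trace(a^-1) = trace(a) = x
so trace(a^-2) = trace(a^-1)*trace(a) - trace(1)   [inverse elimination on a] = x^2 - 2
trace(b a^-1) = trace(b)*trace(a) - trace(b a)   [inverse elimination on a] = x*y - z
reduce: trace(a^-2 b) = trace(b a^-1)*trace(a) - trace(b)   [inverse elimination on a] = x^2*y - x*z - y
trace(b^-1 a^-2) = trace(a^-2)*trace(b) - trace(a^-2 b)   [inverse elimination on b] = x*z - y
so trace(a^-1 b^-1 a^-2) = trace(b^-1 a^-2)*trace(a) - trace(b^-1 a^-1)   [inverse elimination on a] = x^2*z - x*y - z

x^2*z - x*y - z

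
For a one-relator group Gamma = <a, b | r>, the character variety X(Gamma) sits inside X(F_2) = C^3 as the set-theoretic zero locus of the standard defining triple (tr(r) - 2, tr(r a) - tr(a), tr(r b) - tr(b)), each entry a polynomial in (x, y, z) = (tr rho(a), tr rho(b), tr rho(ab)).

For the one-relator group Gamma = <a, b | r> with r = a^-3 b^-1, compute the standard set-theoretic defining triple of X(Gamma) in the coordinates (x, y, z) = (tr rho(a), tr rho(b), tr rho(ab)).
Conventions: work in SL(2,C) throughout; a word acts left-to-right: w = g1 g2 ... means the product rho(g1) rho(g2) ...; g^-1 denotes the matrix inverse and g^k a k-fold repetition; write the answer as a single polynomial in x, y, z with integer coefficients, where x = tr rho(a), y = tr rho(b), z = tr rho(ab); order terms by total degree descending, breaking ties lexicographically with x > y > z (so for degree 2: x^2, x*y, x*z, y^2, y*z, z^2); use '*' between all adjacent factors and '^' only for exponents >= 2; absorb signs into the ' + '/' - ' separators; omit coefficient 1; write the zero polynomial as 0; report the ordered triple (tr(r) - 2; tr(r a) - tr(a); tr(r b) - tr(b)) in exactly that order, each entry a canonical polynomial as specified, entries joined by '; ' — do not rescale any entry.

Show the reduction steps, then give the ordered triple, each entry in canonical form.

tr(a^-1) = tr(a) = x
tr(a^-2) = tr(a^-1)*tr(a) - tr(1) = x^2 - 2
tr(a^-3) = tr(a^-2)*tr(a) - tr(a^-1) = x^3 - 3*x
tr(b a^-1) = tr(b)*tr(a) - tr(b a) = x*y - z
tr(b a^-2) = tr(b a^-1)*tr(a) - tr(b) = x^2*y - x*z - y
tr(a^-3 b) = tr(b a^-2)*tr(a) - tr(b a^-1) = x^3*y - x^2*z - 2*x*y + z
tr(a^-3 b^-1) = tr(a^-3)*tr(b) - tr(a^-3 b) = x^2*z - x*y - z
tr(a^-2 b^-1) = tr(a^-1 b^-1)*tr(a) - tr(a^-1 b^-1 a)   [inverse elimination on a] = x*z - y
assemble the triple (tr(r) - 2; tr(r a) - x; tr(r b) - y)

x^2*z - x*y - z - 2; x*z - x - y; x^3 - 3*x - y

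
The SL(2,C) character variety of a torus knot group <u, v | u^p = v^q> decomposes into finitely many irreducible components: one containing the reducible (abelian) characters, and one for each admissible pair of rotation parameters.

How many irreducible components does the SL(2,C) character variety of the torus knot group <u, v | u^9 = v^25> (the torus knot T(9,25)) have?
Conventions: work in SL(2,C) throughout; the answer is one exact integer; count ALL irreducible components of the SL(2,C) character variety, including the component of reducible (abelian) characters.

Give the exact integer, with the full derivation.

In the torus knot group T(9,25), u^9 = v^25 is central, so an irreducible representation sends it to +I or -I (Schur).
So on each irreducible component the traces are pinned: tr(u) = 2*cos(pi*alpha/9) with 1 <= alpha <= 8, tr(v) = 2*cos(pi*beta/25) with 1 <= beta <= 24.
u^9 = (-1)^alpha I and v^25 = (-1)^beta I must agree, so alpha and beta have equal parity.
Enumerate parity-matched pairs: 4*12 odd-odd plus 4*12 even-even gives 96.
Total: 96 irreducible-character components + 1 reducible (abelian) component = 97.

97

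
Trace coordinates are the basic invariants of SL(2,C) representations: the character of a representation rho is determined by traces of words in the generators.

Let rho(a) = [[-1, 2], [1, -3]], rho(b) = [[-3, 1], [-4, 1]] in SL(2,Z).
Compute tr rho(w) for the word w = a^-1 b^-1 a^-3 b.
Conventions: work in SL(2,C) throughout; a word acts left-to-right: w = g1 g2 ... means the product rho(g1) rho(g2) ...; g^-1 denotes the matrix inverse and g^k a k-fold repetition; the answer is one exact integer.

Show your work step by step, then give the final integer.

-1621

rho(a^-1) = [[-3, -2], [-1, -1]]
... * rho(b^-1) = [[1, -1], [4, -3]]  ->  [[-11, 9], [-5, 4]]
... * rho(a^-1) = [[-3, -2], [-1, -1]]  ->  [[24, 13], [11, 6]]
... * rho(a^-1) = [[-3, -2], [-1, -1]]  ->  [[-85, -61], [-39, -28]]
... * rho(a^-1) = [[-3, -2], [-1, -1]]  ->  [[316, 231], [145, 106]]
... * rho(b) = [[-3, 1], [-4, 1]]  ->  [[-1872, 547], [-859, 251]]
tr = -1872 + 251 = -1621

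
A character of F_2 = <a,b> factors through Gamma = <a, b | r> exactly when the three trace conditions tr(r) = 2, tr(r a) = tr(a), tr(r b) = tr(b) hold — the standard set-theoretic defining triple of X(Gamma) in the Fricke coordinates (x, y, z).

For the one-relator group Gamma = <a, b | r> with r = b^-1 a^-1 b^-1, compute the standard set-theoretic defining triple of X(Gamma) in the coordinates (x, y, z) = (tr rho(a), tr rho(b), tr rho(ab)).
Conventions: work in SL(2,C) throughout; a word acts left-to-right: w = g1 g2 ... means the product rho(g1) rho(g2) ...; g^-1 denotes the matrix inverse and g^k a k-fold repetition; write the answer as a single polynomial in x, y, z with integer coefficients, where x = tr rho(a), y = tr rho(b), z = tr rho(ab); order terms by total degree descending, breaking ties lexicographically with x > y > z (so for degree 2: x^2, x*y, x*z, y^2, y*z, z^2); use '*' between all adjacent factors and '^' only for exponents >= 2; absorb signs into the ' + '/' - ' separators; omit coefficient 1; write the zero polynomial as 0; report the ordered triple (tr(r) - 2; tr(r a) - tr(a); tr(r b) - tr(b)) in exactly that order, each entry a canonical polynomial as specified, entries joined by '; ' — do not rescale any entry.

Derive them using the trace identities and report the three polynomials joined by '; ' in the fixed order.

y*z - x - 2; x*y*z - x^2 - z^2 - x + 2; -y + z

tr(a^-1) = tr(a) = x
tr(a^-1 b) = tr(b) tr(a) - tr(b a) = x*y - z
reduce: tr(b^-1 a^-1) = tr(a^-1) tr(b) - tr(a^-1 b) = z
tr(b^-1 a^-1 b^-1) = tr(b^-1 a^-1) tr(b) - tr(b^-1 a^-1 b) = y*z - x
reduce: tr(b^-1 a b^-1) = tr(b^-1 a) tr(b) - tr(b^-1 a b)   [inverse elimination on b] = x*y^2 - y*z - x
so tr(a^2) = tr(a) tr(a) - tr(1)   [square of a] = x^2 - 2
tr(a^2 b) = tr(a) tr(b a) - tr(b)   [square of a] = x*z - y
tr(a b^-1 a) = tr(a^2) tr(b) - tr(a^2 b)   [inverse elimination on b] = x^2*y - x*z - y
tr(a b a b) = tr(a b) tr(a b) - tr(1)   [split at a repeated a] = z^2 - 2
tr(a b^-1 a b) = tr(a b a) tr(b) - tr(a b a b)   [inverse elimination on b] = x*y*z - y^2 - z^2 + 2
reduce: tr(b^-1 a b^-1 a) = tr(a b^-1 a) tr(b) - tr(a b^-1 a b)   [inverse elimination on b] = x^2*y^2 - 2*x*y*z + z^2 - 2
so tr(b^-1 a^-1 b^-1 a) = tr(b^-1 a b^-1) tr(a) - tr(b^-1 a b^-1 a)   [inverse elimination on a] = x*y*z - x^2 - z^2 + 2
assemble the triple (tr(r) - 2; tr(r a) - x; tr(r b) - y)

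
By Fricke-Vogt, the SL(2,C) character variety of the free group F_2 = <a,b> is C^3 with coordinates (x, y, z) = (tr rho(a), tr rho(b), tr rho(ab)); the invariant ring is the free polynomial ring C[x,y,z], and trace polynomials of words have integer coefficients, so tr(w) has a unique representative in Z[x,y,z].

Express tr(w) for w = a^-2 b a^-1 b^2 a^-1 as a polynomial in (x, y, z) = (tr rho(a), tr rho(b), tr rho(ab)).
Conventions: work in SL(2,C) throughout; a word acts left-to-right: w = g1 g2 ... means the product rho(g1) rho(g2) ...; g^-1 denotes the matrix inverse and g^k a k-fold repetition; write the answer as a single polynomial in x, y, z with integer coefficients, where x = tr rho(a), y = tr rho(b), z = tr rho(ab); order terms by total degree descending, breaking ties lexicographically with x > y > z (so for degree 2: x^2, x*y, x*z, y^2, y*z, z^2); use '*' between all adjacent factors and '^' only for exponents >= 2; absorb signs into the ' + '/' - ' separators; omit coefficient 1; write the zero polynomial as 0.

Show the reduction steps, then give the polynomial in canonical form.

use: trace(b^2) = trace(b) trace(b) - trace(1) = y^2 - 2
trace(b^3) = trace(b) trace(b^2) - trace(b) = y^3 - 3*y
use: trace(b a b) = trace(b) trace(a b) - trace(a) = y*z - x
trace(b^3 a) = trace(b) trace(b a b) - trace(b a) = y^2*z - x*y - z
use: trace(b a^-1 b^2) = trace(b^3) trace(a) - trace(b^3 a) = x*y^3 - y^2*z - 2*x*y + z
trace(a b a b) = trace(a b) trace(a b) - trace(1) = z^2 - 2
trace(a b a) = trace(a) trace(b a) - trace(b) = x*z - y
use: trace(b^2 a b a) = trace(b) trace(a b a b) - trace(a b a) = y*z^2 - x*z - y
trace(b a^-1 b^2 a) = trace(b^2 a b) trace(a) - trace(b^2 a b a) = x*y^2*z - x^2*y - y*z^2 + y
trace(b a^-1 b^2 a^-1) = trace(b a^-1 b^2) trace(a) - trace(b a^-1 b^2 a) = x^2*y^3 - 2*x*y^2*z - x^2*y + y*z^2 + x*z - y
use: trace(a^-1 b a^-1 b^2 a^-1) = trace(b a^-1 b^2 a^-1) trace(a) - trace(b a^-1 b^2) = x^3*y^3 - 2*x^2*y^2*z - x^3*y - x*y^3 + x*y*z^2 + x^2*z + y^2*z + x*y - z
trace(a^-2 b a^-1 b^2 a^-1) = trace(a^-1 b a^-1 b^2 a^-1) trace(a) - trace(a^-1 b a^-1 b^2) = x^4*y^3 - 2*x^3*y^2*z - x^4*y - 2*x^2*y^3 + x^2*y*z^2 + x^3*z + 3*x*y^2*z + 2*x^2*y - y*z^2 - 2*x*z + y

x^4*y^3 - 2*x^3*y^2*z - x^4*y - 2*x^2*y^3 + x^2*y*z^2 + x^3*z + 3*x*y^2*z + 2*x^2*y - y*z^2 - 2*x*z + y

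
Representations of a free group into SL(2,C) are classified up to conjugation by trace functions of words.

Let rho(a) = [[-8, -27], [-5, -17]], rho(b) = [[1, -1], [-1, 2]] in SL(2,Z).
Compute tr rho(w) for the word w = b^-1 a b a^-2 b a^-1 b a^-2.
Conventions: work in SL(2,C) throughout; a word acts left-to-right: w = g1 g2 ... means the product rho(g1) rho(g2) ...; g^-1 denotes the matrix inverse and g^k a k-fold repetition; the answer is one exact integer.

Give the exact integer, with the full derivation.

rho(b^-1) = [[2, 1], [1, 1]]
... * rho(a) = [[-8, -27], [-5, -17]]  ->  [[-21, -71], [-13, -44]]
... * rho(b) = [[1, -1], [-1, 2]]  ->  [[50, -121], [31, -75]]
... * rho(a^-1) = [[-17, 27], [5, -8]]  ->  [[-1455, 2318], [-902, 1437]]
... * rho(a^-1) = [[-17, 27], [5, -8]]  ->  [[36325, -57829], [22519, -35850]]
... * rho(b) = [[1, -1], [-1, 2]]  ->  [[94154, -151983], [58369, -94219]]
... * rho(a^-1) = [[-17, 27], [5, -8]]  ->  [[-2360533, 3758022], [-1463368, 2329715]]
... * rho(b) = [[1, -1], [-1, 2]]  ->  [[-6118555, 9876577], [-3793083, 6122798]]
... * rho(a^-1) = [[-17, 27], [5, -8]]  ->  [[153398320, -244213601], [95096401, -151395625]]
... * rho(a^-1) = [[-17, 27], [5, -8]]  ->  [[-3828839445, 6095463448], [-2373616942, 3778767827]]
tr = -3828839445 + 3778767827 = -50071618

-50071618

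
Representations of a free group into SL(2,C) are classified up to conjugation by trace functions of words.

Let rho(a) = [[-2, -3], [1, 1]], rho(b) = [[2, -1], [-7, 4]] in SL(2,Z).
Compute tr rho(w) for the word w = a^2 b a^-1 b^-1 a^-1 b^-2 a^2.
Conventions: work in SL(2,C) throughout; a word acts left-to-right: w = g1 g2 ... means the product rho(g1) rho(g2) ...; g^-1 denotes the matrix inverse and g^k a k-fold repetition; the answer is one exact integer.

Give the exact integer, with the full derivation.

66481

rho(a) = [[-2, -3], [1, 1]]
... * rho(a) = [[-2, -3], [1, 1]]  ->  [[1, 3], [-1, -2]]
... * rho(b) = [[2, -1], [-7, 4]]  ->  [[-19, 11], [12, -7]]
... * rho(a^-1) = [[1, 3], [-1, -2]]  ->  [[-30, -79], [19, 50]]
... * rho(b^-1) = [[4, 1], [7, 2]]  ->  [[-673, -188], [426, 119]]
... * rho(a^-1) = [[1, 3], [-1, -2]]  ->  [[-485, -1643], [307, 1040]]
... * rho(b^-1) = [[4, 1], [7, 2]]  ->  [[-13441, -3771], [8508, 2387]]
... * rho(b^-1) = [[4, 1], [7, 2]]  ->  [[-80161, -20983], [50741, 13282]]
... * rho(a) = [[-2, -3], [1, 1]]  ->  [[139339, 219500], [-88200, -138941]]
... * rho(a) = [[-2, -3], [1, 1]]  ->  [[-59178, -198517], [37459, 125659]]
tr = -59178 + 125659 = 66481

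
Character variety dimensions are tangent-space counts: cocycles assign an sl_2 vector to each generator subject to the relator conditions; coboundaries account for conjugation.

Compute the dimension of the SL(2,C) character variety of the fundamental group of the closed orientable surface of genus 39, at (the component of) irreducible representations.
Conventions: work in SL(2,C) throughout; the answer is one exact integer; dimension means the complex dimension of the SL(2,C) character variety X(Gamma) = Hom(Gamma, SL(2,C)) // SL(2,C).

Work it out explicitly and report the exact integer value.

The genus-39 surface group: 2g = 78 generators, one relator prod [a_i, b_i].
Unconstrained cocycle data is one sl_2 vector per generator (234 dimensions), cut by the relator condition d_2(z) = 0.
d_2 is surjective at irreducible rho (its cokernel H^2 is dual to H^0 = 0), so dim Z^1 = 234 - 3 = 231.
As always at irreducible rho, dim B^1 = 3.
dim H^1 = 231 - 3 = 228 = dim X.

228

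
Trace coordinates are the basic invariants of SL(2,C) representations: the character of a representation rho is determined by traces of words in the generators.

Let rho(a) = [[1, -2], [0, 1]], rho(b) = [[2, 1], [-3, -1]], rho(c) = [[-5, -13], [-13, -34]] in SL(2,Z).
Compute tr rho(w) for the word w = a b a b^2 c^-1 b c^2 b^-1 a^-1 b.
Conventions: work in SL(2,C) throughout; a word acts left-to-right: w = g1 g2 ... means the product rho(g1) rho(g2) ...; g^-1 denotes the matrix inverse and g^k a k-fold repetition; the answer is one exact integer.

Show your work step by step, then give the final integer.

rho(a) = [[1, -2], [0, 1]]
... * rho(b) = [[2, 1], [-3, -1]]  ->  [[8, 3], [-3, -1]]
... * rho(a) = [[1, -2], [0, 1]]  ->  [[8, -13], [-3, 5]]
... * rho(b) = [[2, 1], [-3, -1]]  ->  [[55, 21], [-21, -8]]
... * rho(b) = [[2, 1], [-3, -1]]  ->  [[47, 34], [-18, -13]]
... * rho(c^-1) = [[-34, 13], [13, -5]]  ->  [[-1156, 441], [443, -169]]
... * rho(b) = [[2, 1], [-3, -1]]  ->  [[-3635, -1597], [1393, 612]]
... * rho(c) = [[-5, -13], [-13, -34]]  ->  [[38936, 101553], [-14921, -38917]]
... * rho(c) = [[-5, -13], [-13, -34]]  ->  [[-1514869, -3958970], [580526, 1517151]]
... * rho(b^-1) = [[-1, -1], [3, 2]]  ->  [[-10362041, -6403071], [3970927, 2453776]]
... * rho(a^-1) = [[1, 2], [0, 1]]  ->  [[-10362041, -27127153], [3970927, 10395630]]
... * rho(b) = [[2, 1], [-3, -1]]  ->  [[60657377, 16765112], [-23245036, -6424703]]
tr = 60657377 + -6424703 = 54232674

54232674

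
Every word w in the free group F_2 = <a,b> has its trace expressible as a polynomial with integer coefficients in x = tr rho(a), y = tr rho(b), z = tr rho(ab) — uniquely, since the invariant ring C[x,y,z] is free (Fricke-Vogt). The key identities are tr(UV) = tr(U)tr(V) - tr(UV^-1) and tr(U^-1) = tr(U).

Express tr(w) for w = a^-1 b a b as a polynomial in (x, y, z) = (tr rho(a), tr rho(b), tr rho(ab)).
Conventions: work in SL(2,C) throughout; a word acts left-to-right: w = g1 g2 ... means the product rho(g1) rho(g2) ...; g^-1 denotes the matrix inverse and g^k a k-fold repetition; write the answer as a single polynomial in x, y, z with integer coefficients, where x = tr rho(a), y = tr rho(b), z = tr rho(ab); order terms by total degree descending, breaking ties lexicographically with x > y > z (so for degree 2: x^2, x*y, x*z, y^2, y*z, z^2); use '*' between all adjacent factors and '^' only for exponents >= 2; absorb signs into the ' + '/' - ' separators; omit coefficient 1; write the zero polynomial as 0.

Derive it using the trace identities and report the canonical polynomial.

reduce: trace(b a b) = trace(b) * trace(a b) - trace(a) = y*z - x
reduce: trace(b a b a) = trace(a b) * trace(a b) - trace(1)   [split at repeated a] = z^2 - 2
reduce: trace(a^-1 b a b) = trace(b a b) * trace(a) - trace(b a b a) = x*y*z - x^2 - z^2 + 2

x*y*z - x^2 - z^2 + 2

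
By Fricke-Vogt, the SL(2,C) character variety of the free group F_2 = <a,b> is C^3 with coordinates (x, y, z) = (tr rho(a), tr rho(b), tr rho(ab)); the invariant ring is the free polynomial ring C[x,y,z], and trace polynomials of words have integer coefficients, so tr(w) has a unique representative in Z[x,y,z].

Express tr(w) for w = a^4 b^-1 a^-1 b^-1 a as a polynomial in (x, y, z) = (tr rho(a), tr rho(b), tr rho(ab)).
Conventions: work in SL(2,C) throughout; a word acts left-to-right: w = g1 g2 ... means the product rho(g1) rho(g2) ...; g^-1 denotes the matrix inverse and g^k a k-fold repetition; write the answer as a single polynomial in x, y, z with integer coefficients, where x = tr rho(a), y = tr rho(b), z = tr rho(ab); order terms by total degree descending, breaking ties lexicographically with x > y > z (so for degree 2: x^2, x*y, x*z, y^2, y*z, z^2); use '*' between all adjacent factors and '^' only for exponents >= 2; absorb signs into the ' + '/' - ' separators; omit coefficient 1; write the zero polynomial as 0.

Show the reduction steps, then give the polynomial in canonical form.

x^5*y*z - x^6 - x^4*z^2 - 4*x^3*y*z + 6*x^4 + 3*x^2*z^2 + 3*x*y*z - 9*x^2 - z^2 + 2

trace(a^2) = trace(a) * trace(a) - trace(1)   [square of a] = x^2 - 2
reduce: trace(a^3) = trace(a) * trace(a^2) - trace(a)   [square of a] = x^3 - 3*x
trace(a^4) = trace(a) * trace(a^3) - trace(a^2)   [square of a] = x^4 - 4*x^2 + 2
trace(a b a) = trace(a) * trace(b a) - trace(b)   [square of a] = x*z - y
reduce: trace(a^2 b a) = trace(a) * trace(a b a) - trace(a b)   [square of a] = x^2*z - x*y - z
trace(a^4 b) = trace(a) * trace(a^2 b a) - trace(a^2 b)   [square of a] = x^3*z - x^2*y - 2*x*z + y
trace(b^-1 a^4) = trace(a^4) * trace(b) - trace(a^4 b)   [inverse elimination on b] = x^4*y - x^3*z - 3*x^2*y + 2*x*z + y
trace(a^5) = trace(a) * trace(a^4) - trace(a^3)   [square of a] = x^5 - 5*x^3 + 5*x
reduce: trace(b a^5) = trace(a) * trace(b a^4) - trace(b a^3)   [square of a] = x^4*z - x^3*y - 3*x^2*z + 2*x*y + z
so trace(a^5 b a) = trace(a) * trace(b a^5) - trace(b a^4)   [square of a] = x^5*z - x^4*y - 4*x^3*z + 3*x^2*y + 3*x*z - y
trace(b a b a) = trace(b a) * trace(b a) - trace(1)   [split at a repeated b] = z^2 - 2
reduce: trace(b a b) = trace(b) * trace(a b) - trace(a)   [square of b] = y*z - x
reduce: trace(a b a b a) = trace(a) * trace(b a b a) - trace(b a b)   [square of a] = x*z^2 - y*z - x
so trace(a b a b a^2) = trace(a) * trace(a b a b a) - trace(a b a b)   [square of a] = x^2*z^2 - x*y*z - x^2 - z^2 + 2
so trace(b a b a^4) = trace(a) * trace(a b a b a^2) - trace(a b a b a)   [square of a] = x^3*z^2 - x^2*y*z - x^3 - 2*x*z^2 + y*z + 3*x
reduce: trace(a^5 b a b) = trace(a) * trace(b a b a^4) - trace(b a b a^3)   [square of a] = x^4*z^2 - x^3*y*z - x^4 - 3*x^2*z^2 + 2*x*y*z + 4*x^2 + z^2 - 2
so trace(b^-1 a^5 b a) = trace(a^5 b a) * trace(b) - trace(a^5 b a b)   [inverse elimination on b] = x^5*y*z - x^4*y^2 - x^4*z^2 - 3*x^3*y*z + x^4 + 3*x^2*y^2 + 3*x^2*z^2 + x*y*z - 4*x^2 - y^2 - z^2 + 2
so trace(a^-1 b^-1 a^5 b) = trace(b^-1 a^5 b) * trace(a) - trace(b^-1 a^5 b a)   [inverse elimination on a] = -x^5*y*z + x^6 + x^4*y^2 + x^4*z^2 + 3*x^3*y*z - 6*x^4 - 3*x^2*y^2 - 3*x^2*z^2 - x*y*z + 9*x^2 + y^2 + z^2 - 2
so trace(a^4 b^-1 a^-1 b^-1 a) = trace(a^-1 b^-1 a^5) * trace(b) - trace(a^-1 b^-1 a^5 b)   [inverse elimination on b] = x^5*y*z - x^6 - x^4*z^2 - 4*x^3*y*z + 6*x^4 + 3*x^2*z^2 + 3*x*y*z - 9*x^2 - z^2 + 2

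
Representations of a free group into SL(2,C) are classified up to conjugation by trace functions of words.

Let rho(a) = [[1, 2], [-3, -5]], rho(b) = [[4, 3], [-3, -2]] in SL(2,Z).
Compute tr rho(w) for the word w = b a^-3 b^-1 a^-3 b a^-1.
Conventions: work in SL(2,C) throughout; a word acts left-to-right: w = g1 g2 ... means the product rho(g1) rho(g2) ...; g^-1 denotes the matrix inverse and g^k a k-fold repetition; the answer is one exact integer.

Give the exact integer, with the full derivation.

rho(b) = [[4, 3], [-3, -2]]
... * rho(a^-1) = [[-5, -2], [3, 1]]  ->  [[-11, -5], [9, 4]]
... * rho(a^-1) = [[-5, -2], [3, 1]]  ->  [[40, 17], [-33, -14]]
... * rho(a^-1) = [[-5, -2], [3, 1]]  ->  [[-149, -63], [123, 52]]
... * rho(b^-1) = [[-2, -3], [3, 4]]  ->  [[109, 195], [-90, -161]]
... * rho(a^-1) = [[-5, -2], [3, 1]]  ->  [[40, -23], [-33, 19]]
... * rho(a^-1) = [[-5, -2], [3, 1]]  ->  [[-269, -103], [222, 85]]
... * rho(a^-1) = [[-5, -2], [3, 1]]  ->  [[1036, 435], [-855, -359]]
... * rho(b) = [[4, 3], [-3, -2]]  ->  [[2839, 2238], [-2343, -1847]]
... * rho(a^-1) = [[-5, -2], [3, 1]]  ->  [[-7481, -3440], [6174, 2839]]
tr = -7481 + 2839 = -4642

-4642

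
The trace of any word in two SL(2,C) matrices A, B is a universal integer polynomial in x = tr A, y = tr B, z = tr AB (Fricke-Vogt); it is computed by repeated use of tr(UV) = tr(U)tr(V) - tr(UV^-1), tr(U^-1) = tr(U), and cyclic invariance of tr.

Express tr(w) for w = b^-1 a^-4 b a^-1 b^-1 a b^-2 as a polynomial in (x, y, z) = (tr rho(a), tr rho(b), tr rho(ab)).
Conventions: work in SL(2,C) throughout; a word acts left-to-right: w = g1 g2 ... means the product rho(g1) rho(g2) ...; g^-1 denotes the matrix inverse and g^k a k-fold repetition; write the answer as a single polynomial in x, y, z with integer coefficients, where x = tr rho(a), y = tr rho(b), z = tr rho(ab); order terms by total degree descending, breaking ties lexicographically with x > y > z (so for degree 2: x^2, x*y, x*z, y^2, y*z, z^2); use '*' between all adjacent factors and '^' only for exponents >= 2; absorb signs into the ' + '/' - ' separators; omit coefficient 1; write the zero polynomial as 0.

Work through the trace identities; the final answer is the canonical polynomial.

tr(b^-1) = tr(b) = y
tr(b^-2) = tr(b^-1)*tr(b) - tr(1) = y^2 - 2
tr(b^-1 a) = tr(a)*tr(b) - tr(a b) = x*y - z
tr(b^-2 a) = tr(b^-1 a)*tr(b) - tr(b^-1 a b) = x*y^2 - y*z - x
tr(a^-1 b^-2) = tr(b^-2)*tr(a) - tr(b^-2 a) = y*z - x
tr(a^-1 b^-3) = tr(a^-1 b^-2)*tr(b) - tr(a^-1 b^-1) = y^2*z - x*y - z
tr(b^-3) = tr(b^-2)*tr(b) - tr(b^-1) = y^3 - 3*y
tr(a^-2 b^-3) = tr(a^-1 b^-3)*tr(a) - tr(a^-1 b^-3 a) = x*y^2*z - x^2*y - y^3 - x*z + 3*y
tr(b^-3 a^-3) = tr(a^-2 b^-3)*tr(a) - tr(a^-2 b^-3 a) = x^2*y^2*z - x^3*y - x*y^3 - x^2*z - y^2*z + 4*x*y + z
tr(a^2) = tr(a)*tr(a) - tr(1) = x^2 - 2
tr(a^2 b) = tr(a)*tr(b a) - tr(b) = x*z - y
tr(a^2 b^-1) = tr(a^2)*tr(b) - tr(a^2 b) = x^2*y - x*z - y
tr(a b a^2) = tr(a)*tr(a b a) - tr(a b) = x^2*z - x*y - z
tr(b a b a) = tr(b a)*tr(b a) - tr(1) = z^2 - 2
tr(a b a^2 b) = tr(a)*tr(b a b a) - tr(b a b) = x*z^2 - y*z - x
tr(a b a^2 b^-1) = tr(a b a^2)*tr(b) - tr(a b a^2 b) = x^2*y*z - x*y^2 - x*z^2 + x
tr(b a^2 b^-2 a) = tr(a b a^2 b^-1)*tr(b) - tr(a b a^2) = x^2*y^2*z - x*y^3 - x*y*z^2 - x^2*z + 2*x*y + z
tr(b a^2 b^-2 a^-1) = tr(b a^2 b^-2)*tr(a) - tr(b a^2 b^-2 a) = -x^2*y^2*z + x^3*y + x*y^3 + x*y*z^2 - 3*x*y - z
tr(b^-1 a^-2 b a^2 b^-1) = tr(b a^2 b^-2 a^-1)*tr(a) - tr(b a^2 b^-2) = -x^3*y^2*z + x^4*y + x^2*y^3 + x^2*y*z^2 - 4*x^2*y + y
tr(b a^2 b) = tr(a)*tr(b^2 a) - tr(b^2) = x*y*z - x^2 - y^2 + 2
tr(a^-1 b a^2 b) = tr(b a^2 b)*tr(a) - tr(b a^2 b a) = x^2*y*z - x^3 - x*y^2 - x*z^2 + y*z + 3*x
tr(a^-2 b a^2 b) = tr(a^-1 b a^2 b)*tr(a) - tr(a^-1 b a^2 b a) = x^3*y*z - x^4 - x^2*y^2 - x^2*z^2 + 4*x^2 + y^2 - 2
tr(b^-1 a^-2 b a^2) = tr(a^-2 b a^2)*tr(b) - tr(a^-2 b a^2 b) = -x^3*y*z + x^4 + x^2*y^2 + x^2*z^2 - 4*x^2 + 2
tr(a^-2 b a^2 b^-3) = tr(b^-1 a^-2 b a^2 b^-1)*tr(b) - tr(b^-1 a^-2 b a^2) = -x^3*y^3*z + x^4*y^2 + x^2*y^4 + x^2*y^2*z^2 + x^3*y*z - x^4 - 5*x^2*y^2 - x^2*z^2 + 4*x^2 + y^2 - 2
tr(a^-1 b a^2 b^-1) = tr(b a^2 b^-1)*tr(a) - tr(b a^2 b^-1 a) = -x^2*y*z + x^3 + x*y^2 + x*z^2 - 3*x
tr(a^-1 b a^2 b^-3) = tr(a^-1 b a^2 b^-2)*tr(b) - tr(a^-1 b a^2 b^-1) = -x^2*y^3*z + x^3*y^2 + x*y^4 + x*y^2*z^2 + x^2*y*z - x^3 - 4*x*y^2 - x*z^2 - y*z + 3*x
tr(a b^-3 a^-3 b a) = tr(a^-2 b a^2 b^-3)*tr(a) - tr(a^-2 b a^2 b^-3 a) = -x^4*y^3*z + x^5*y^2 + x^3*y^4 + x^3*y^2*z^2 + x^4*y*z + x^2*y^3*z - x^5 - 6*x^3*y^2 - x^3*z^2 - x*y^4 - x*y^2*z^2 - x^2*y*z + 5*x^3 + 5*x*y^2 + x*z^2 + y*z - 5*x
tr(a b a b^-1) = tr(a b a)*tr(b) - tr(a b a b) = x*y*z - y^2 - z^2 + 2
tr(a b a b a b) = tr(a b a b)*tr(a b) - tr(b a) = z^3 - 3*z
tr(a b a b a b^-1) = tr(a b a b a)*tr(b) - tr(a b a b a b) = x*y*z^2 - y^2*z - z^3 - x*y + 3*z
tr(b a b a b^-2 a) = tr(a b a b a b^-1)*tr(b) - tr(a b a b a) = x*y^2*z^2 - y^3*z - y*z^3 - x*y^2 - x*z^2 + 4*y*z + x
tr(b a b a b^-2 a^-1) = tr(b a b a b^-2)*tr(a) - tr(b a b a b^-2 a) = -x*y^2*z^2 + x^2*y*z + y^3*z + y*z^3 - 4*y*z + x
tr(b^-2 a^-2 b a b a) = tr(b a b a b^-2 a^-1)*tr(a) - tr(b a b a b^-2) = -x^2*y^2*z^2 + x^3*y*z + x*y^3*z + x*y*z^3 - 5*x*y*z + x^2 + y^2 + z^2 - 2
tr(b a b a b^-1 a^-1) = tr(b a b a b^-1)*tr(a) - tr(b a b a b^-1 a) = -x*y*z^2 + x^2*z + y^2*z + z^3 - 3*z
tr(b^-1 a^-2 b a b a) = tr(b a b a b^-1 a^-1)*tr(a) - tr(b a b a b^-1) = -x^2*y*z^2 + x^3*z + x*y^2*z + x*z^3 - 4*x*z + y
tr(a^-1 b a b a b^-3 a^-1) = tr(b^-2 a^-2 b a b a)*tr(b) - tr(b^-2 a^-2 b a b a b) = -x^2*y^3*z^2 + x^3*y^2*z + x*y^4*z + x*y^2*z^3 + x^2*y*z^2 - x^3*z - 6*x*y^2*z - x*z^3 + x^2*y + y^3 + y*z^2 + 4*x*z - 3*y
tr(a b a b^-2) = tr(a b a b^-1)*tr(b) - tr(a b a) = x*y^2*z - y^3 - y*z^2 - x*z + 3*y
tr(b a b a b^-3 a) = tr(b^-1 a b a b a b^-1)*tr(b) - tr(b^-1 a b a b a) = x*y^3*z^2 - y^4*z - y^2*z^3 - x*y^3 - 2*x*y*z^2 + 5*y^2*z + z^3 + 2*x*y - 3*z
tr(a^-1 b a b a b^-3) = tr(b a b a b^-3)*tr(a) - tr(b a b a b^-3 a) = -x*y^3*z^2 + x^2*y^2*z + y^4*z + y^2*z^3 + x*y*z^2 - x^2*z - 5*y^2*z - z^3 + x*y + 3*z
tr(a b^-3 a^-3 b a b) = tr(a^-1 b a b a b^-3 a^-1)*tr(a) - tr(a^-1 b a b a b^-3) = -x^3*y^3*z^2 + x^4*y^2*z + x^2*y^4*z + x^2*y^2*z^3 + x^3*y*z^2 + x*y^3*z^2 - x^4*z - 7*x^2*y^2*z - x^2*z^3 - y^4*z - y^2*z^3 + x^3*y + x*y^3 + 5*x^2*z + 5*y^2*z + z^3 - 4*x*y - 3*z
tr(b a b^-1 a b^-3 a^-3) = tr(a b^-3 a^-3 b a)*tr(b) - tr(a b^-3 a^-3 b a b) = -x^4*y^4*z + x^5*y^3 + x^3*y^5 + 2*x^3*y^3*z^2 - x^2*y^2*z^3 - x^5*y - 6*x^3*y^3 - 2*x^3*y*z^2 - x*y^5 - 2*x*y^3*z^2 + x^4*z + 6*x^2*y^2*z + x^2*z^3 + y^4*z + y^2*z^3 + 4*x^3*y + 4*x*y^3 + x*y*z^2 - 5*x^2*z - 4*y^2*z - z^3 - x*y + 3*z
tr(b^-1 a^-2 b a b^-1 a b^-1) = tr(a b^-2 a^-2 b a)*tr(b) - tr(a b^-2 a^-2 b a b) = -x^3*y^3*z + x^4*y^2 + x^2*y^4 + 2*x^2*y^2*z^2 - x^3*y*z - x*y^3*z - x*y*z^3 - 4*x^2*y^2 + 5*x*y*z - x^2 - z^2 + 2
tr(b a b^-1 a b^-1 a) = tr(a b^-1 a b a)*tr(b) - tr(a b^-1 a b a b) = x^2*y^2*z - x*y^3 - 2*x*y*z^2 + y^2*z + z^3 + 2*x*y - 3*z
tr(b a b^-1 a b^-1 a^-1) = tr(b a b^-1 a b^-1)*tr(a) - tr(b a b^-1 a b^-1 a) = -x^2*y^2*z + x^3*y + x*y^3 + 2*x*y*z^2 - x^2*z - y^2*z - z^3 - 3*x*y + 3*z
tr(b^-1 a^-2 b a b^-1 a) = tr(b a b^-1 a b^-1 a^-1)*tr(a) - tr(b a b^-1 a b^-1) = -x^3*y^2*z + x^4*y + x^2*y^3 + 2*x^2*y*z^2 - x^3*z - x*y^2*z - x*z^3 - 4*x^2*y + 4*x*z + y
tr(b a b^-1 a b^-3 a^-2) = tr(b^-1 a^-2 b a b^-1 a b^-1)*tr(b) - tr(b^-1 a^-2 b a b^-1 a) = -x^3*y^4*z + x^4*y^3 + x^2*y^5 + 2*x^2*y^3*z^2 - x*y^4*z - x*y^2*z^3 - x^4*y - 5*x^2*y^3 - 2*x^2*y*z^2 + x^3*z + 6*x*y^2*z + x*z^3 + 3*x^2*y - y*z^2 - 4*x*z + y
tr(b^-1 a b^-3 a^-4 b a) = tr(b a b^-1 a b^-3 a^-3)*tr(a) - tr(b a b^-1 a b^-3 a^-2) = -x^5*y^4*z + x^6*y^3 + x^4*y^5 + 2*x^4*y^3*z^2 + x^3*y^4*z - x^3*y^2*z^3 - x^6*y - 7*x^4*y^3 - 2*x^4*y*z^2 - 2*x^2*y^5 - 4*x^2*y^3*z^2 + x^5*z + 6*x^3*y^2*z + x^3*z^3 + 2*x*y^4*z + 2*x*y^2*z^3 + 5*x^4*y + 9*x^2*y^3 + 3*x^2*y*z^2 - 6*x^3*z - 10*x*y^2*z - 2*x*z^3 - 4*x^2*y + y*z^2 + 7*x*z - y
tr(b^-1 a^-4 b a^-1 b^-1 a b^-2) = tr(b^-1 a b^-3 a^-4 b)*tr(a) - tr(b^-1 a b^-3 a^-4 b a) = x^5*y^4*z - x^6*y^3 - x^4*y^5 - 2*x^4*y^3*z^2 - x^3*y^4*z + x^3*y^2*z^3 + x^6*y + 7*x^4*y^3 + 2*x^4*y*z^2 + 2*x^2*y^5 + 4*x^2*y^3*z^2 - x^5*z - 5*x^3*y^2*z - x^3*z^3 - 2*x*y^4*z - 2*x*y^2*z^3 - 6*x^4*y - 10*x^2*y^3 - 3*x^2*y*z^2 + 5*x^3*z + 9*x*y^2*z + 2*x*z^3 + 8*x^2*y - y*z^2 - 6*x*z + y

x^5*y^4*z - x^6*y^3 - x^4*y^5 - 2*x^4*y^3*z^2 - x^3*y^4*z + x^3*y^2*z^3 + x^6*y + 7*x^4*y^3 + 2*x^4*y*z^2 + 2*x^2*y^5 + 4*x^2*y^3*z^2 - x^5*z - 5*x^3*y^2*z - x^3*z^3 - 2*x*y^4*z - 2*x*y^2*z^3 - 6*x^4*y - 10*x^2*y^3 - 3*x^2*y*z^2 + 5*x^3*z + 9*x*y^2*z + 2*x*z^3 + 8*x^2*y - y*z^2 - 6*x*z + y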